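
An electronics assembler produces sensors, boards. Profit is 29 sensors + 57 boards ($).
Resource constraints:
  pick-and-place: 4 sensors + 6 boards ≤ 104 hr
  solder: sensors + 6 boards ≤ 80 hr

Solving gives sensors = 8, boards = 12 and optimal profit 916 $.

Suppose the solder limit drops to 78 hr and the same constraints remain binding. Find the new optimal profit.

At the optimum: pick-and-place uses 104 of 104 (binding); solder uses 80 of 80 (binding).
From A_Bᵀ y = c: 4·y_pick-and-place + 1·y_solder = 29; 6·y_pick-and-place + 6·y_solder = 57.
Solving: y_pick-and-place = 6.5, y_solder = 3.
Δz = y_solder·Δb = 3 × (-2) = -6, so new z* = 916 − 6 = 910.

910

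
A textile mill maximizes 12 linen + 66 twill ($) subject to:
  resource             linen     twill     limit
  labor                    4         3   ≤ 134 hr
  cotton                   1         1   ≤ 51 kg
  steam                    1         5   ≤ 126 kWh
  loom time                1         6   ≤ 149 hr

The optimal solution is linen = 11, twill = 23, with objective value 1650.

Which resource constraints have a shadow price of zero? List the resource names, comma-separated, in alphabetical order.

labor: 113/134 (slack 21)
cotton: 34/51 (slack 17)
steam: 126/126 (binding)
loom time: 149/149 (binding)
By complementary slackness, a constraint with positive slack has shadow price 0 → cotton, labor.

cotton, labor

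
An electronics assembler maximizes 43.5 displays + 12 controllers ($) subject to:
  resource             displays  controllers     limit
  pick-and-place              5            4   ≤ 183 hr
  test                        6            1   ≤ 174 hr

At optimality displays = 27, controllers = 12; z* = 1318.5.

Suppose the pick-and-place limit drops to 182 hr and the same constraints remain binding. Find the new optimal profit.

Both pick-and-place and test are binding at x*.
From A_Bᵀ y = c: 5·y_pick-and-place + 6·y_test = 43.5; 4·y_pick-and-place + 1·y_test = 12.
Solving: y_pick-and-place = 1.5, y_test = 6.
Δz = y_pick-and-place·Δb = 1.5 × (-1) = -1.5, so new z* = 1318.5 − 1.5 = 1317.

1317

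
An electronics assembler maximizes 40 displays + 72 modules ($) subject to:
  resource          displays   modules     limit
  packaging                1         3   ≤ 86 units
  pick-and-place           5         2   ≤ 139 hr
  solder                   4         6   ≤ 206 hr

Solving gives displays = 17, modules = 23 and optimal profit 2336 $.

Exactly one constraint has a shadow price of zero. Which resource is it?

packaging: 86/86 (binding)
pick-and-place: 131/139 (slack 8)
solder: 206/206 (binding)
By complementary slackness, a constraint with positive slack has shadow price 0 → pick-and-place.

pick-and-place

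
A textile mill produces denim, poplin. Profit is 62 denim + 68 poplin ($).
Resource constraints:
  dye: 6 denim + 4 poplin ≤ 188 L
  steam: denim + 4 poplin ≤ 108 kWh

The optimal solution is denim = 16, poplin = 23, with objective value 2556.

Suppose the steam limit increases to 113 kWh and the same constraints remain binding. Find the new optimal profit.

2596

Both dye and steam are binding at x*.
The binding rows give the dual system: 6·y_dye + 1·y_steam = 62 and 4·y_dye + 4·y_steam = 68.
This yields shadow prices y_dye = 9, y_steam = 8.
Δz = y_steam·Δb = 8 × (5) = 40, so new z* = 2556 + 40 = 2596.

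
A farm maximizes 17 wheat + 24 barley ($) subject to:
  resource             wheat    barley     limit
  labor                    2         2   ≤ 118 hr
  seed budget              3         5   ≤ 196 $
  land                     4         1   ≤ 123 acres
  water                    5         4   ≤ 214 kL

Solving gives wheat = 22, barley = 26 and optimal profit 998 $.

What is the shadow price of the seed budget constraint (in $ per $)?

4

Check each constraint at x*: labor 96/118 (slack 22); seed budget 196/196 (tight); land 114/123 (slack 9); water 214/214 (tight).
Slack constraints have shadow price 0 (complementary slackness).
From A_Bᵀ y = c: 3·y_seed budget + 5·y_water = 17; 5·y_seed budget + 4·y_water = 24.
Solving: y_seed budget = 4, y_water = 1.
Shadow price of seed budget = 4.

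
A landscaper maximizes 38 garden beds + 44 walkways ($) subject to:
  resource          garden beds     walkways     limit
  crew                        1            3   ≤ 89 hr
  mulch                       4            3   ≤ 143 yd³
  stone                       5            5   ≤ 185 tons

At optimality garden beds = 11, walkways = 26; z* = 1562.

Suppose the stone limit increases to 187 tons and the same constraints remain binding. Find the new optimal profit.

1576

At the optimum: crew uses 89 of 89 (binding); mulch uses 122 of 143 (slack = 21); stone uses 185 of 185 (binding).
Slack constraints have shadow price 0 (complementary slackness).
From A_Bᵀ y = c: 1·y_crew + 5·y_stone = 38; 3·y_crew + 5·y_stone = 44.
Solving: y_crew = 3, y_stone = 7.
Δz = y_stone·Δb = 7 × (2) = 14, so new z* = 1562 + 14 = 1576.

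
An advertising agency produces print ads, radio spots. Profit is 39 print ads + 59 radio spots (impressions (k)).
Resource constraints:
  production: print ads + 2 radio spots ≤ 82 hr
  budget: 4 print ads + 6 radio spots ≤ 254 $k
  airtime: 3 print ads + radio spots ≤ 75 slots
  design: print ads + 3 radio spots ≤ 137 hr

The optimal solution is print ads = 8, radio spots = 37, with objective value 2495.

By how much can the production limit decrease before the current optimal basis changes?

2

Binding constraints: production, budget. The basis is B = [[1,2],[4,6]] with det -2.
Per unit decrease in production, x* moves by d = (3, -2).
The basis stays optimal until airtime becomes binding; allowable decrease = 2 hr.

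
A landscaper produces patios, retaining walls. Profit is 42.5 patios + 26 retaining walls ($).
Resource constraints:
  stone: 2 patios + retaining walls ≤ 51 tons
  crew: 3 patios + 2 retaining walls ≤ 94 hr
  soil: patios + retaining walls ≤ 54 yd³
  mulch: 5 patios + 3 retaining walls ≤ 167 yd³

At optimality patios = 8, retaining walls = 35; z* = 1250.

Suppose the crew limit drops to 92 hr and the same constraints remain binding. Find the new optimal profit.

1231

Check each constraint at x*: stone 51/51 (tight); crew 94/94 (tight); soil 43/54 (slack 11); mulch 145/167 (slack 22).
Since soil, mulch are not tight, their duals are 0.
From A_Bᵀ y = c: 2·y_stone + 3·y_crew = 42.5; 1·y_stone + 2·y_crew = 26.
This yields shadow prices y_stone = 7, y_crew = 9.5.
Δz = y_crew·Δb = 9.5 × (-2) = -19, so new z* = 1250 − 19 = 1231.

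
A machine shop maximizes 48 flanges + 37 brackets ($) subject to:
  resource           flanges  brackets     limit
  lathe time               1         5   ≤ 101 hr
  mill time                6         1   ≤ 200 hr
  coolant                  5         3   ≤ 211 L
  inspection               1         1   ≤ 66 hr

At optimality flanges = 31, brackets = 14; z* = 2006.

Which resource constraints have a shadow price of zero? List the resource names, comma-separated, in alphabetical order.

lathe time: 101/101 (binding)
mill time: 200/200 (binding)
coolant: 197/211 (slack 14)
inspection: 45/66 (slack 21)
By complementary slackness, a constraint with positive slack has shadow price 0 → coolant, inspection.

coolant, inspection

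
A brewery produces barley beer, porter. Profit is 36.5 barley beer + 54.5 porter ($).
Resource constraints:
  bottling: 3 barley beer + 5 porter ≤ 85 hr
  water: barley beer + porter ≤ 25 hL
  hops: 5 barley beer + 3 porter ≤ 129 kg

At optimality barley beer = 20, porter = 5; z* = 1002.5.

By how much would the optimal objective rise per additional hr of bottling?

Check each constraint at x*: bottling 85/85 (tight); water 25/25 (tight); hops 115/129 (slack 14).
By complementary slackness, y = 0 for the non-binding constraint.
From A_Bᵀ y = c: 3·y_bottling + 1·y_water = 36.5; 5·y_bottling + 1·y_water = 54.5.
This yields shadow prices y_bottling = 9, y_water = 9.5.
Shadow price of bottling = 9.

9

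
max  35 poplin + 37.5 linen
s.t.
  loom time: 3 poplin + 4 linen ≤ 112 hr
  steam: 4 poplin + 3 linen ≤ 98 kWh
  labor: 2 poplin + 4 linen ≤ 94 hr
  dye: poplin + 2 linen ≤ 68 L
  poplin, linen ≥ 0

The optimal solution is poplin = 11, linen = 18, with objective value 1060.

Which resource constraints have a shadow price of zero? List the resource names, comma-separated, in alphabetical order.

dye, loom time

loom time: 105/112 (slack 7)
steam: 98/98 (binding)
labor: 94/94 (binding)
dye: 47/68 (slack 21)
By complementary slackness, a constraint with positive slack has shadow price 0 → dye, loom time.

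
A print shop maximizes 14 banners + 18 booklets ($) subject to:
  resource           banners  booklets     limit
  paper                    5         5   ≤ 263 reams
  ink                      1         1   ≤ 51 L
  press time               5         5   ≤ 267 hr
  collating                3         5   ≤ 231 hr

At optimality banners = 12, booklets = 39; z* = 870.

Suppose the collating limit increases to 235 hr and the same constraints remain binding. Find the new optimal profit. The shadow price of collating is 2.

878

Δb = 4, so new z* = 870 + (2)·(4) = 870 + 8 = 878.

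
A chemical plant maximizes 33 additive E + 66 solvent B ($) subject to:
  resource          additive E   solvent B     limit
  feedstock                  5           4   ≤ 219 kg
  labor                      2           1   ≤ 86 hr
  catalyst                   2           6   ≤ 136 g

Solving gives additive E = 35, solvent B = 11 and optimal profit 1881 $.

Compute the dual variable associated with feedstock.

3

Binding: feedstock and catalyst. Non-binding: labor (5 unused).
Since labor is not tight, its dual is 0.
The binding rows give the dual system: 5·y_feedstock + 2·y_catalyst = 33 and 4·y_feedstock + 6·y_catalyst = 66.
This yields shadow prices y_feedstock = 3, y_catalyst = 9.
Shadow price of feedstock = 3.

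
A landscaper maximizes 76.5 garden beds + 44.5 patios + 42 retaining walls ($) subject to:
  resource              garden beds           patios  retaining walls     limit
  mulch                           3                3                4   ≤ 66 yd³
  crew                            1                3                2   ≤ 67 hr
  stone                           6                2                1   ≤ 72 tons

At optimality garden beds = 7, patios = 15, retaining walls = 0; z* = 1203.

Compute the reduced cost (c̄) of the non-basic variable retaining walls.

Check each constraint at x*: mulch 66/66 (tight); crew 52/67 (slack 15); stone 72/72 (tight).
By complementary slackness, y = 0 for the non-binding constraint.
The binding rows give the dual system: 3·y_mulch + 6·y_stone = 76.5 and 3·y_mulch + 2·y_stone = 44.5.
This yields shadow prices y_mulch = 9.5, y_stone = 8.
Reduced cost of retaining walls: c₃ − yᵀa₃ = 42 − (9.5·4 + 8·1) = 42 − 46 = -4.

-4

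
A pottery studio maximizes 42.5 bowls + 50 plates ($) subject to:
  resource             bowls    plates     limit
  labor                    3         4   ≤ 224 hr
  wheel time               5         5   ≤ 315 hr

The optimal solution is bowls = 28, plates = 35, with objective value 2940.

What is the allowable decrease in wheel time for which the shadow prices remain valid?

Binding constraints: labor, wheel time. The basis is B = [[3,4],[5,5]] with det -5.
Per unit decrease in wheel time, x* moves by d = (-0.8, 0.6).
The basis stays optimal until bowls reaches 0; allowable decrease = 35 hr.

35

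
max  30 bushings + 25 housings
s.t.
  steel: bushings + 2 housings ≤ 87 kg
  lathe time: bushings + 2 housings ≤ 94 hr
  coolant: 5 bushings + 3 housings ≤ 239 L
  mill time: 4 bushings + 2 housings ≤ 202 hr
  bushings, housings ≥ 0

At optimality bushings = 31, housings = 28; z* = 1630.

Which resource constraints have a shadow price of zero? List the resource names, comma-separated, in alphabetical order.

steel: 87/87 (binding)
lathe time: 87/94 (slack 7)
coolant: 239/239 (binding)
mill time: 180/202 (slack 22)
By complementary slackness, a constraint with positive slack has shadow price 0 → lathe time, mill time.

lathe time, mill time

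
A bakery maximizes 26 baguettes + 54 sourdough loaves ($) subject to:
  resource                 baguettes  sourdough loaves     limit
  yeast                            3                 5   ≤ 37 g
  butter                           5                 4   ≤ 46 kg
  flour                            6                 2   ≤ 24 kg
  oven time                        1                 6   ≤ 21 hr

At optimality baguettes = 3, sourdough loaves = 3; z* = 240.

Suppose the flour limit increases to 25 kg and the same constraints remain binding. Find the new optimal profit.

243

Binding: flour and oven time. Non-binding: yeast (13 unused), butter (19 unused).
By complementary slackness, y = 0 for the non-binding constraints.
Dual feasibility on the basic columns requires 6·y_flour + 1·y_oven time = 26, 2·y_flour + 6·y_oven time = 54.
→ y_flour = 3 and y_oven time = 8.
Δz = y_flour·Δb = 3 × (1) = 3, so new z* = 240 + 3 = 243.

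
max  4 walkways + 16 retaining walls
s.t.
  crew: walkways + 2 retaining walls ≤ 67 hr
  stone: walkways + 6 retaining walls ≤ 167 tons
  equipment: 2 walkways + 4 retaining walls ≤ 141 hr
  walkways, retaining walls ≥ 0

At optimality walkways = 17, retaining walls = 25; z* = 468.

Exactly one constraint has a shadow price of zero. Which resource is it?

equipment

crew: 67/67 (binding)
stone: 167/167 (binding)
equipment: 134/141 (slack 7)
By complementary slackness, a constraint with positive slack has shadow price 0 → equipment.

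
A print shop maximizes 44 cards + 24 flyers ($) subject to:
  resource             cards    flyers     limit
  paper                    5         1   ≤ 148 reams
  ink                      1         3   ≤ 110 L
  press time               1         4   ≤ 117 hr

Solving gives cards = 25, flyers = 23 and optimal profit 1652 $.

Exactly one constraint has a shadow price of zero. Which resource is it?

paper: 148/148 (binding)
ink: 94/110 (slack 16)
press time: 117/117 (binding)
By complementary slackness, a constraint with positive slack has shadow price 0 → ink.

ink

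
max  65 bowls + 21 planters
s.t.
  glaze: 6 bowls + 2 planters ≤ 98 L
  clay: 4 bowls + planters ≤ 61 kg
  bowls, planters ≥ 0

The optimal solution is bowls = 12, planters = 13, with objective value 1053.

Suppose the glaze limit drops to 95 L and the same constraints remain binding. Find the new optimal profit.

1024.5

At the optimum: glaze uses 98 of 98 (binding); clay uses 61 of 61 (binding).
From A_Bᵀ y = c: 6·y_glaze + 4·y_clay = 65; 2·y_glaze + 1·y_clay = 21.
Solving: y_glaze = 9.5, y_clay = 2.
Δz = y_glaze·Δb = 9.5 × (-3) = -28.5, so new z* = 1053 − 28.5 = 1024.5.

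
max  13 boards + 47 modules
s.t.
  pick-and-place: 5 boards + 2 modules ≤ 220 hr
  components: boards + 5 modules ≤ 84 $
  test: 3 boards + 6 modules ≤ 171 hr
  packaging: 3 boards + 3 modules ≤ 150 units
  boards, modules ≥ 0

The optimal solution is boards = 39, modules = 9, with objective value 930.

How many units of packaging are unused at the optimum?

packaging used = 3·39 + 3·9 = 144; slack = 150 − 144 = 6.

6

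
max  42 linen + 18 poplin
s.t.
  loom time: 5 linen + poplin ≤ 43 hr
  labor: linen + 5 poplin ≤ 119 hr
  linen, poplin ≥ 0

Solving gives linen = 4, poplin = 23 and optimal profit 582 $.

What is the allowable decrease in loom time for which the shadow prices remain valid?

Binding constraints: loom time, labor. The basis is B = [[5,1],[1,5]] with det 24.
Per unit decrease in loom time, x* moves by d = (-0.2083, 0.0417).
The basis stays optimal until linen reaches 0; allowable decrease = 19.2 hr.

19.2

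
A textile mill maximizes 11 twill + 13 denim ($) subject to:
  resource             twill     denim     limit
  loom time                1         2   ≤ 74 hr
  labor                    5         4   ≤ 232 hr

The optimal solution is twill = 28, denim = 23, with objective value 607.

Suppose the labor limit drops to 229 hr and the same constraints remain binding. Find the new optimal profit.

602.5

At the optimum: loom time uses 74 of 74 (binding); labor uses 232 of 232 (binding).
Dual feasibility on the basic columns requires 1·y_loom time + 5·y_labor = 11, 2·y_loom time + 4·y_labor = 13.
→ y_loom time = 3.5 and y_labor = 1.5.
Δz = y_labor·Δb = 1.5 × (-3) = -4.5, so new z* = 607 − 4.5 = 602.5.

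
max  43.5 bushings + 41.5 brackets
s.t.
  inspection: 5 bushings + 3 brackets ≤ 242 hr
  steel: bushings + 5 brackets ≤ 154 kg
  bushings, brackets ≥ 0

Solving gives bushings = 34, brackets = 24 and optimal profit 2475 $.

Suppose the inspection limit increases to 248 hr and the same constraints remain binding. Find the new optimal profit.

2523

At the optimum: inspection uses 242 of 242 (binding); steel uses 154 of 154 (binding).
From A_Bᵀ y = c: 5·y_inspection + 1·y_steel = 43.5; 3·y_inspection + 5·y_steel = 41.5.
Solving: y_inspection = 8, y_steel = 3.5.
Δz = y_inspection·Δb = 8 × (6) = 48, so new z* = 2475 + 48 = 2523.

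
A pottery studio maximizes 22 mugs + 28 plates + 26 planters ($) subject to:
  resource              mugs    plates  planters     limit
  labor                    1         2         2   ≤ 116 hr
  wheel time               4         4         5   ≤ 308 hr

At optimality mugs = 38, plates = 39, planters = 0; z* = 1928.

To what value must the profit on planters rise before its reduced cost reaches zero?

32

Both labor and wheel time are binding at x*.
The binding rows give the dual system: 1·y_labor + 4·y_wheel time = 22 and 2·y_labor + 4·y_wheel time = 28.
→ y_labor = 6 and y_wheel time = 4.
planters enters the basis when its profit ≥ yᵀa₃ = 6·2 + 4·5 = 32.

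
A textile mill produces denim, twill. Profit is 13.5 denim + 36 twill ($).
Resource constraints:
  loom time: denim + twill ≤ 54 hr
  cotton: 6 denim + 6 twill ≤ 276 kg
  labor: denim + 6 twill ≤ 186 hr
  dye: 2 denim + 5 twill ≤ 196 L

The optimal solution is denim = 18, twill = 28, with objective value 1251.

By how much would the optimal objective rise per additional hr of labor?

4.5

At the optimum: loom time uses 46 of 54 (slack = 8); cotton uses 276 of 276 (binding); labor uses 186 of 186 (binding); dye uses 176 of 196 (slack = 20).
By complementary slackness, y = 0 for the non-binding constraints.
The binding rows give the dual system: 6·y_cotton + 1·y_labor = 13.5 and 6·y_cotton + 6·y_labor = 36.
This yields shadow prices y_cotton = 1.5, y_labor = 4.5.
Shadow price of labor = 4.5.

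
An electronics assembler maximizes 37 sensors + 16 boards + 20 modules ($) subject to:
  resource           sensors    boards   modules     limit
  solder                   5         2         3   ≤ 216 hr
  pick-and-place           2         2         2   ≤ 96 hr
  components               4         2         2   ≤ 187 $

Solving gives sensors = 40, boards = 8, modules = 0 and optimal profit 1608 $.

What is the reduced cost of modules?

-3

At the optimum: solder uses 216 of 216 (binding); pick-and-place uses 96 of 96 (binding); components uses 176 of 187 (slack = 11).
Slack constraints have shadow price 0 (complementary slackness).
The binding rows give the dual system: 5·y_solder + 2·y_pick-and-place = 37 and 2·y_solder + 2·y_pick-and-place = 16.
This yields shadow prices y_solder = 7, y_pick-and-place = 1.
Reduced cost of modules: c₃ − yᵀa₃ = 20 − (7·3 + 1·2) = 20 − 23 = -3.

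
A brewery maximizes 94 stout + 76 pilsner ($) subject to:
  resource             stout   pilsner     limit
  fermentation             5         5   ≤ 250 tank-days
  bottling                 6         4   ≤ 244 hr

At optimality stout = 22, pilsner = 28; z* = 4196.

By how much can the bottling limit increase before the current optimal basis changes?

Binding constraints: fermentation, bottling. The basis is B = [[5,5],[6,4]] with det -10.
Per unit increase in bottling, x* moves by d = (0.5, -0.5).
The basis stays optimal until pilsner reaches 0; allowable increase = 56 hr.

56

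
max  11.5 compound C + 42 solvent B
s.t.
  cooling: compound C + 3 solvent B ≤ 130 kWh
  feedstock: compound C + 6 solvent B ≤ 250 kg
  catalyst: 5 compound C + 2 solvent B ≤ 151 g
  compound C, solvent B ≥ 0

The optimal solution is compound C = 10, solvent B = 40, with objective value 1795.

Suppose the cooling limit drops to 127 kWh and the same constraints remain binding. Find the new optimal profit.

Check each constraint at x*: cooling 130/130 (tight); feedstock 250/250 (tight); catalyst 130/151 (slack 21).
Slack constraints have shadow price 0 (complementary slackness).
From A_Bᵀ y = c: 1·y_cooling + 1·y_feedstock = 11.5; 3·y_cooling + 6·y_feedstock = 42.
→ y_cooling = 9 and y_feedstock = 2.5.
Δz = y_cooling·Δb = 9 × (-3) = -27, so new z* = 1795 − 27 = 1768.

1768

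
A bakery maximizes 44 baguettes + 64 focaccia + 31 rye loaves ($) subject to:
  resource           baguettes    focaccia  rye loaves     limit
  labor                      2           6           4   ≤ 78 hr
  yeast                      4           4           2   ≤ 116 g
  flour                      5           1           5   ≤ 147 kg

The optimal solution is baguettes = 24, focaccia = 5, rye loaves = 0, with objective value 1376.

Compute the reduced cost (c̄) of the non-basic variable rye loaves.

Binding: labor and yeast. Non-binding: flour (22 unused).
Slack constraints have shadow price 0 (complementary slackness).
From A_Bᵀ y = c: 2·y_labor + 4·y_yeast = 44; 6·y_labor + 4·y_yeast = 64.
This yields shadow prices y_labor = 5, y_yeast = 8.5.
Reduced cost of rye loaves: c₃ − yᵀa₃ = 31 − (5·4 + 8.5·2) = 31 − 37 = -6.

-6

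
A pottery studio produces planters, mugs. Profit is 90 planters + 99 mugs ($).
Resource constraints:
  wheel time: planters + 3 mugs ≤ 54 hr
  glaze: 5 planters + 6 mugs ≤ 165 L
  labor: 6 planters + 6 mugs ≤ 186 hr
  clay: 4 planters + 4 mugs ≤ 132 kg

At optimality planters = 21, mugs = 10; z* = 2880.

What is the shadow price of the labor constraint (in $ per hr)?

7.5

At the optimum: wheel time uses 51 of 54 (slack = 3); glaze uses 165 of 165 (binding); labor uses 186 of 186 (binding); clay uses 124 of 132 (slack = 8).
Since wheel time, clay are not tight, their duals are 0.
The binding rows give the dual system: 5·y_glaze + 6·y_labor = 90 and 6·y_glaze + 6·y_labor = 99.
Solving: y_glaze = 9, y_labor = 7.5.
Shadow price of labor = 7.5.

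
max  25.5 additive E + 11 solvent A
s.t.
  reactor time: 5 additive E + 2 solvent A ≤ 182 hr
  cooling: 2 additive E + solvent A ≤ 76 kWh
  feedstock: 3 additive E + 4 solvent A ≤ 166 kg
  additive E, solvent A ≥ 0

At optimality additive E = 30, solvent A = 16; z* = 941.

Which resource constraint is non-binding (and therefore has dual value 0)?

reactor time: 182/182 (binding)
cooling: 76/76 (binding)
feedstock: 154/166 (slack 12)
By complementary slackness, a constraint with positive slack has shadow price 0 → feedstock.

feedstock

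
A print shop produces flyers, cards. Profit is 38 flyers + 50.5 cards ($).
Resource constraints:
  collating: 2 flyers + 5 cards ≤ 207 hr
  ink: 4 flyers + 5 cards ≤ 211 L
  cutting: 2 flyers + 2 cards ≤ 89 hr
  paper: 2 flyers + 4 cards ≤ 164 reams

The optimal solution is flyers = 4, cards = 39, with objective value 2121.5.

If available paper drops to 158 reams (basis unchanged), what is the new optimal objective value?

2109.5

Binding: ink and paper. Non-binding: collating (4 unused), cutting (3 unused).
By complementary slackness, y = 0 for the non-binding constraints.
From A_Bᵀ y = c: 4·y_ink + 2·y_paper = 38; 5·y_ink + 4·y_paper = 50.5.
→ y_ink = 8.5 and y_paper = 2.
Δz = y_paper·Δb = 2 × (-6) = -12, so new z* = 2121.5 − 12 = 2109.5.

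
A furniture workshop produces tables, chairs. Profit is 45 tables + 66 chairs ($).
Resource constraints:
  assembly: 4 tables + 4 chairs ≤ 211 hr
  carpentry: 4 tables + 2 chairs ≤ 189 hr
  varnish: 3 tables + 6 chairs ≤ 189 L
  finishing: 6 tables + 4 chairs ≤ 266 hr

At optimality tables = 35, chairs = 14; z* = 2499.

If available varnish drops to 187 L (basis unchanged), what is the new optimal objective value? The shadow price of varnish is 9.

Δb = -2, so new z* = 2499 + (9)·(-2) = 2499 − 18 = 2481.

2481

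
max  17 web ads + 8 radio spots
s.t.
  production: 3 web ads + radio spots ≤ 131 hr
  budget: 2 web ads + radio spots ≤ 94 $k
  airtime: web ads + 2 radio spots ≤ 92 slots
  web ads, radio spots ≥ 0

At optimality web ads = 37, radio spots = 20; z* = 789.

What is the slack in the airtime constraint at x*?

airtime used = 1·37 + 2·20 = 77; slack = 92 − 77 = 15.

15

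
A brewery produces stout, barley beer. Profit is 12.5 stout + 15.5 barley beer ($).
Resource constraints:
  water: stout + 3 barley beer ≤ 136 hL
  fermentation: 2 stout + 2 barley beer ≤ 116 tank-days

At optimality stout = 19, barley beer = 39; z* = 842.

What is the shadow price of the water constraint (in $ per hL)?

1.5

At the optimum: water uses 136 of 136 (binding); fermentation uses 116 of 116 (binding).
Dual feasibility on the basic columns requires 1·y_water + 2·y_fermentation = 12.5, 3·y_water + 2·y_fermentation = 15.5.
→ y_water = 1.5 and y_fermentation = 5.5.
Shadow price of water = 1.5.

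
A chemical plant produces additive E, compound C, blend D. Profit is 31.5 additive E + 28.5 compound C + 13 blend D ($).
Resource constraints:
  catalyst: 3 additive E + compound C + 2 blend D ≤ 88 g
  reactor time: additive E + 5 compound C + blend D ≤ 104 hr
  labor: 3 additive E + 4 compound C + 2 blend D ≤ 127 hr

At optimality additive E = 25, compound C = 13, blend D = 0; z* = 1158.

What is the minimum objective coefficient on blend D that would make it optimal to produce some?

21

At the optimum: catalyst uses 88 of 88 (binding); reactor time uses 90 of 104 (slack = 14); labor uses 127 of 127 (binding).
Slack constraints have shadow price 0 (complementary slackness).
From A_Bᵀ y = c: 3·y_catalyst + 3·y_labor = 31.5; 1·y_catalyst + 4·y_labor = 28.5.
This yields shadow prices y_catalyst = 4.5, y_labor = 6.
blend D enters the basis when its profit ≥ yᵀa₃ = 4.5·2 + 6·2 = 21.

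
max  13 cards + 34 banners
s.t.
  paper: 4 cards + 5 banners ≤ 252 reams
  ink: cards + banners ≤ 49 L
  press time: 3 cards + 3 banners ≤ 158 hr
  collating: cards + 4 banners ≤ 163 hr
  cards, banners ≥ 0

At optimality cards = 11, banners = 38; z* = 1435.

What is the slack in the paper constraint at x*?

paper used = 4·11 + 5·38 = 234; slack = 252 − 234 = 18.

18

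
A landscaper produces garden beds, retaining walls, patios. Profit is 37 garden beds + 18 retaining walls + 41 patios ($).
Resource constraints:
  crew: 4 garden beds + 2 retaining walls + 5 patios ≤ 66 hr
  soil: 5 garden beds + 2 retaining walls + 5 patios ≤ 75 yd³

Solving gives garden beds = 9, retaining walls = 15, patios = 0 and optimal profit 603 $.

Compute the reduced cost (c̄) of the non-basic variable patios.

At the optimum: crew uses 66 of 66 (binding); soil uses 75 of 75 (binding).
The binding rows give the dual system: 4·y_crew + 5·y_soil = 37 and 2·y_crew + 2·y_soil = 18.
→ y_crew = 8 and y_soil = 1.
Reduced cost of patios: c₃ − yᵀa₃ = 41 − (8·5 + 1·5) = 41 − 45 = -4.

-4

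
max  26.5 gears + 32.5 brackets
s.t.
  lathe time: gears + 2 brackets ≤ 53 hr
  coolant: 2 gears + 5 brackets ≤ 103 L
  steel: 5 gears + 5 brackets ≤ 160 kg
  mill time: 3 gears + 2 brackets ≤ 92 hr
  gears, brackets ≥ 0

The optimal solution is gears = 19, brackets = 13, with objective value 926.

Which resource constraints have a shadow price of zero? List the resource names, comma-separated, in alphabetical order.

lathe time, mill time

lathe time: 45/53 (slack 8)
coolant: 103/103 (binding)
steel: 160/160 (binding)
mill time: 83/92 (slack 9)
By complementary slackness, a constraint with positive slack has shadow price 0 → lathe time, mill time.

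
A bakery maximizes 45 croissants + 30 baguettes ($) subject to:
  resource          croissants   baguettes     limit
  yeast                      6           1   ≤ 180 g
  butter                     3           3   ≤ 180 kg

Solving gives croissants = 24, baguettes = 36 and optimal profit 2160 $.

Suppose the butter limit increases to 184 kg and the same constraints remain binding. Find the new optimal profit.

2196

Both yeast and butter are binding at x*.
Dual feasibility on the basic columns requires 6·y_yeast + 3·y_butter = 45, 1·y_yeast + 3·y_butter = 30.
This yields shadow prices y_yeast = 3, y_butter = 9.
Δz = y_butter·Δb = 9 × (4) = 36, so new z* = 2160 + 36 = 2196.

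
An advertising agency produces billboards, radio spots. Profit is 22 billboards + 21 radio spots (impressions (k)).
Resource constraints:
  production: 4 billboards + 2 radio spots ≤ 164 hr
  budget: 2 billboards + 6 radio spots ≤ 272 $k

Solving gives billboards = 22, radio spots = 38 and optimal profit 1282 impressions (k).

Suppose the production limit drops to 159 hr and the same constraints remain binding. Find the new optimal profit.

1259.5

Check each constraint at x*: production 164/164 (tight); budget 272/272 (tight).
Dual feasibility on the basic columns requires 4·y_production + 2·y_budget = 22, 2·y_production + 6·y_budget = 21.
This yields shadow prices y_production = 4.5, y_budget = 2.
Δz = y_production·Δb = 4.5 × (-5) = -22.5, so new z* = 1282 − 22.5 = 1259.5.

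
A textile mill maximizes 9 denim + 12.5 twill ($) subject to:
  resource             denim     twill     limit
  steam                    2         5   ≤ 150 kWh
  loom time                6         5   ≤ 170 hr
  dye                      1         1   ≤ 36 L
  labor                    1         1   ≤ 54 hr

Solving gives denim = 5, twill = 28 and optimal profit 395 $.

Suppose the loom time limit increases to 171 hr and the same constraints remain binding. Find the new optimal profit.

396

Binding: steam and loom time. Non-binding: dye (3 unused), labor (21 unused).
By complementary slackness, y = 0 for the non-binding constraints.
The binding rows give the dual system: 2·y_steam + 6·y_loom time = 9 and 5·y_steam + 5·y_loom time = 12.5.
This yields shadow prices y_steam = 1.5, y_loom time = 1.
Δz = y_loom time·Δb = 1 × (1) = 1, so new z* = 395 + 1 = 396.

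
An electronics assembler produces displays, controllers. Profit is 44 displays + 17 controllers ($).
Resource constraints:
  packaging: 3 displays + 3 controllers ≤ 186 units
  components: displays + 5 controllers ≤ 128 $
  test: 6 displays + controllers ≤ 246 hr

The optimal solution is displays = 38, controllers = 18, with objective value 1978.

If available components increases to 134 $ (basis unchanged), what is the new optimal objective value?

1990

Binding: components and test. Non-binding: packaging (18 unused).
Slack constraints have shadow price 0 (complementary slackness).
The binding rows give the dual system: 1·y_components + 6·y_test = 44 and 5·y_components + 1·y_test = 17.
→ y_components = 2 and y_test = 7.
Δz = y_components·Δb = 2 × (6) = 12, so new z* = 1978 + 12 = 1990.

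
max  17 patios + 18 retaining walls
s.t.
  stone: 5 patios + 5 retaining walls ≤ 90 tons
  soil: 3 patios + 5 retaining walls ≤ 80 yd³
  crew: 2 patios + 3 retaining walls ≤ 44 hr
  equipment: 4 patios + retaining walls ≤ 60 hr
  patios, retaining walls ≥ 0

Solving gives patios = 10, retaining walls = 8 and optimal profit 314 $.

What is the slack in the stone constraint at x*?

stone used = 5·10 + 5·8 = 90; slack = 90 − 90 = 0.

0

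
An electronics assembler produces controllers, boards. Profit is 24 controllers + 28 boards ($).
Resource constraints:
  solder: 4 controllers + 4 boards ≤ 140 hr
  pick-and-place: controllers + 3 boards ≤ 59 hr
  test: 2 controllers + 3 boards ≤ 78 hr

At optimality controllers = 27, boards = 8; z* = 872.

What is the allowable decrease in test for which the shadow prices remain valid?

8

Binding constraints: solder, test. The basis is B = [[4,4],[2,3]] with det 4.
Per unit decrease in test, x* moves by d = (1, -1).
The basis stays optimal until boards reaches 0; allowable decrease = 8 hr.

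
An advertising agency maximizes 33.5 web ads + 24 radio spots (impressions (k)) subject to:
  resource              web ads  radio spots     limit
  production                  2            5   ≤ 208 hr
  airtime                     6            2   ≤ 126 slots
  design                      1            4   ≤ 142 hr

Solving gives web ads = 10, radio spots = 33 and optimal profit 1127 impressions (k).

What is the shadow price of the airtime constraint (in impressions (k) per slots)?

Binding: airtime and design. Non-binding: production (23 unused).
Slack constraints have shadow price 0 (complementary slackness).
The binding rows give the dual system: 6·y_airtime + 1·y_design = 33.5 and 2·y_airtime + 4·y_design = 24.
→ y_airtime = 5 and y_design = 3.5.
Shadow price of airtime = 5.

5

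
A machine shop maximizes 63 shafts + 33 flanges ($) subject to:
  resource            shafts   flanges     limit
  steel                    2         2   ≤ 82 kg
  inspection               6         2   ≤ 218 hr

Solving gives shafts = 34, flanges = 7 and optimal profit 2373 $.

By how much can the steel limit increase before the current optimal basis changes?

136

Binding constraints: steel, inspection. The basis is B = [[2,2],[6,2]] with det -8.
Per unit increase in steel, x* moves by d = (-0.25, 0.75).
The basis stays optimal until shafts reaches 0; allowable increase = 136 kg.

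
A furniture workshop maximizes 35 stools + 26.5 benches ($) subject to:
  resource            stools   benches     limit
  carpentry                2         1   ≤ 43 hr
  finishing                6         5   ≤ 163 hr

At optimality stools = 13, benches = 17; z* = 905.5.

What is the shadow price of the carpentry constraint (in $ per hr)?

Check each constraint at x*: carpentry 43/43 (tight); finishing 163/163 (tight).
From A_Bᵀ y = c: 2·y_carpentry + 6·y_finishing = 35; 1·y_carpentry + 5·y_finishing = 26.5.
This yields shadow prices y_carpentry = 4, y_finishing = 4.5.
Shadow price of carpentry = 4.

4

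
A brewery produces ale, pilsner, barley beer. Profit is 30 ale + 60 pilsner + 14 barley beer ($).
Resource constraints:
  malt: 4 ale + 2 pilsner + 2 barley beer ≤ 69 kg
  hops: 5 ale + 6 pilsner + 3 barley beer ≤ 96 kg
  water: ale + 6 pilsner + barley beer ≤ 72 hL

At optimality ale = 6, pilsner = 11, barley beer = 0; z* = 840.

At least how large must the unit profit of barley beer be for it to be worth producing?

Check each constraint at x*: malt 46/69 (slack 23); hops 96/96 (tight); water 72/72 (tight).
Slack constraints have shadow price 0 (complementary slackness).
The binding rows give the dual system: 5·y_hops + 1·y_water = 30 and 6·y_hops + 6·y_water = 60.
→ y_hops = 5 and y_water = 5.
barley beer enters the basis when its profit ≥ yᵀa₃ = 5·3 + 5·1 = 20.

20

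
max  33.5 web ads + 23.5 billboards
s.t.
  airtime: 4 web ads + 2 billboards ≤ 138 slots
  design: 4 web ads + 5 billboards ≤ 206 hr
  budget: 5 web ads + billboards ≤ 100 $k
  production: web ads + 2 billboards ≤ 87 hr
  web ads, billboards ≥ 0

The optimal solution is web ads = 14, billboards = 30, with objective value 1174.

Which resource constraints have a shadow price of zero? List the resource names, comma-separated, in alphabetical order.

airtime: 116/138 (slack 22)
design: 206/206 (binding)
budget: 100/100 (binding)
production: 74/87 (slack 13)
By complementary slackness, a constraint with positive slack has shadow price 0 → airtime, production.

airtime, production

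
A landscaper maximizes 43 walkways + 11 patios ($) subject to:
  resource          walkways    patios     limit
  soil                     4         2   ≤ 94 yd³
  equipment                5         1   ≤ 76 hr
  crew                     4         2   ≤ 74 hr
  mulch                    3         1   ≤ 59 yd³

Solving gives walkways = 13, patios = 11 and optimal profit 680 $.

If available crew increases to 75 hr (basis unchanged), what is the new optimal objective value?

Binding: equipment and crew. Non-binding: soil (20 unused), mulch (9 unused).
By complementary slackness, y = 0 for the non-binding constraints.
The binding rows give the dual system: 5·y_equipment + 4·y_crew = 43 and 1·y_equipment + 2·y_crew = 11.
Solving: y_equipment = 7, y_crew = 2.
Δz = y_crew·Δb = 2 × (1) = 2, so new z* = 680 + 2 = 682.

682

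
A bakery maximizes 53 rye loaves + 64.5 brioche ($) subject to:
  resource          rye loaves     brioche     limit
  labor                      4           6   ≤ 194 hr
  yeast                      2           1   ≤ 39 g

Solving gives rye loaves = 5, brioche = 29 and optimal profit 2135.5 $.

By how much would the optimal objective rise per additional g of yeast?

7.5

Check each constraint at x*: labor 194/194 (tight); yeast 39/39 (tight).
From A_Bᵀ y = c: 4·y_labor + 2·y_yeast = 53; 6·y_labor + 1·y_yeast = 64.5.
This yields shadow prices y_labor = 9.5, y_yeast = 7.5.
Shadow price of yeast = 7.5.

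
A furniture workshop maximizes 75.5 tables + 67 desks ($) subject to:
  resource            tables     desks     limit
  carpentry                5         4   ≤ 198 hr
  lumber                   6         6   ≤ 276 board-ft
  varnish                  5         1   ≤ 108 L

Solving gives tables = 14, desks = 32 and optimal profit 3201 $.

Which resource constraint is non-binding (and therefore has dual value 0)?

carpentry: 198/198 (binding)
lumber: 276/276 (binding)
varnish: 102/108 (slack 6)
By complementary slackness, a constraint with positive slack has shadow price 0 → varnish.

varnish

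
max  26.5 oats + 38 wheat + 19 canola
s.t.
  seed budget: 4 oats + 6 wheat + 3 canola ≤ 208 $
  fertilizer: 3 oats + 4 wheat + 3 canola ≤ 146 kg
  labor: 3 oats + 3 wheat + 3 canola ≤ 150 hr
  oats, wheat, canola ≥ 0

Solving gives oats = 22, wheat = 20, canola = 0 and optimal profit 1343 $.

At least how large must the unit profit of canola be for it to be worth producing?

At the optimum: seed budget uses 208 of 208 (binding); fertilizer uses 146 of 146 (binding); labor uses 126 of 150 (slack = 24).
By complementary slackness, y = 0 for the non-binding constraint.
The binding rows give the dual system: 4·y_seed budget + 3·y_fertilizer = 26.5 and 6·y_seed budget + 4·y_fertilizer = 38.
This yields shadow prices y_seed budget = 4, y_fertilizer = 3.5.
canola enters the basis when its profit ≥ yᵀa₃ = 4·3 + 3.5·3 = 22.5.

22.5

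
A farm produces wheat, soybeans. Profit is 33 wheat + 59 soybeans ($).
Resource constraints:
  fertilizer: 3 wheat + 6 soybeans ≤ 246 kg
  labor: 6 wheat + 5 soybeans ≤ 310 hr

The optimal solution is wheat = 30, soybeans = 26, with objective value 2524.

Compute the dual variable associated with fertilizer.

9

At the optimum: fertilizer uses 246 of 246 (binding); labor uses 310 of 310 (binding).
Dual feasibility on the basic columns requires 3·y_fertilizer + 6·y_labor = 33, 6·y_fertilizer + 5·y_labor = 59.
This yields shadow prices y_fertilizer = 9, y_labor = 1.
Shadow price of fertilizer = 9.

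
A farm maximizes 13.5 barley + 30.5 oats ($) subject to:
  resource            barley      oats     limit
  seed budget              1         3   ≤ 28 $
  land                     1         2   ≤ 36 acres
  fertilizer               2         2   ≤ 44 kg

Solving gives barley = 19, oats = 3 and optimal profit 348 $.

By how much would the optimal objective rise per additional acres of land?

0

Check each constraint at x*: seed budget 28/28 (tight); land 25/36 (slack 11); fertilizer 44/44 (tight).
Since land is not tight, its dual is 0.
Dual feasibility on the basic columns requires 1·y_seed budget + 2·y_fertilizer = 13.5, 3·y_seed budget + 2·y_fertilizer = 30.5.
This yields shadow prices y_seed budget = 8.5, y_fertilizer = 2.5.
Shadow price of land = 0.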